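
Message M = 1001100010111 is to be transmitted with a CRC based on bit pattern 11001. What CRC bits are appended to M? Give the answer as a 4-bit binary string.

0100

Append 4 zeros: 10011000101110000. Divide by 11001 (XOR where the leading bit is 1):
  pos 0: 10011 XOR 11001 = 01010
  pos 1: 10100 XOR 11001 = 01101
  pos 2: 11010 XOR 11001 = 00011
  pos 5: 11010 XOR 11001 = 00011
  pos 8: 11111 XOR 11001 = 00110
  pos 10: 11000 XOR 11001 = 00001
Remainder (last 4 bits) = 0100. This is the CRC / FCS.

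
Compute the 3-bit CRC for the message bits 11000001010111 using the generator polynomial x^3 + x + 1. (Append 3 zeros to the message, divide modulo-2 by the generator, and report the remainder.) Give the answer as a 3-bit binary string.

Append 3 zeros: 11000001010111000. Divide by 1011 (XOR where the leading bit is 1):
  pos 0: 1100 XOR 1011 = 0111
  pos 1: 1110 XOR 1011 = 0101
  pos 2: 1010 XOR 1011 = 0001
  pos 5: 1010 XOR 1011 = 0001
  pos 8: 1101 XOR 1011 = 0110
  pos 9: 1101 XOR 1011 = 0110
  pos 10: 1101 XOR 1011 = 0110
  pos 11: 1100 XOR 1011 = 0111
  pos 12: 1110 XOR 1011 = 0101
  pos 13: 1010 XOR 1011 = 0001
Remainder (last 3 bits) = 001. This is the CRC / FCS.

001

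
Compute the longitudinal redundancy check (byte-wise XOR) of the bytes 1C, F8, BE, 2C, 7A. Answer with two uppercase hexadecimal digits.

0C

XOR the bytes together:
  start with 0x1C
  0x1C ⊕ 0xF8 = 0xE4
  0xE4 ⊕ 0xBE = 0x5A
  0x5A ⊕ 0x2C = 0x76
  0x76 ⊕ 0x7A = 0x0C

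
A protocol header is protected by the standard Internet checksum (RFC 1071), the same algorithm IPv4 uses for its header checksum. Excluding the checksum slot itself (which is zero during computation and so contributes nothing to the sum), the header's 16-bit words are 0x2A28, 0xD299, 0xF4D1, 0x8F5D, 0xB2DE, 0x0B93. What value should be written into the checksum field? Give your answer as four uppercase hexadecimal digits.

One's-complement addition (fold any carry out of bit 15 back into bit 0):
  0x2A28 + 0xD299 = 0x0FCC1
  0xFCC1 + 0xF4D1 = 0x1F192 → wrap carry → 0xF193
  0xF193 + 0x8F5D = 0x180F0 → wrap carry → 0x80F1
  0x80F1 + 0xB2DE = 0x133CF → wrap carry → 0x33D0
  0x33D0 + 0x0B93 = 0x03F63
One's-complement sum = 0x3F63.
Checksum = ~0x3F63 & 0xFFFF = 0xC09C.

C09C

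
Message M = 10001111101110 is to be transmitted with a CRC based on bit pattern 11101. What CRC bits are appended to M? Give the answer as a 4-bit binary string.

1000

Append 4 zeros: 100011111011100000. Divide by 11101 (XOR where the leading bit is 1):
  pos 0: 10001 XOR 11101 = 01100
  pos 1: 11001 XOR 11101 = 00100
  pos 3: 10011 XOR 11101 = 01110
  pos 4: 11101 XOR 11101 = 00000
  pos 10: 11100 XOR 11101 = 00001
Remainder (last 4 bits) = 1000. This is the CRC / FCS.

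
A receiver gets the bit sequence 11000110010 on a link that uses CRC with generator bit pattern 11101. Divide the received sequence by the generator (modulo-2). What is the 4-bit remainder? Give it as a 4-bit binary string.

0100

Modulo-2 division of 11000110010 by 11101:
  pos 0: 11000 XOR 11101 = 00101
  pos 2: 10111 XOR 11101 = 01010
  pos 3: 10100 XOR 11101 = 01001
  pos 4: 10010 XOR 11101 = 01111
  pos 5: 11111 XOR 11101 = 00010
Remainder = 0100 (nonzero — an error is detected).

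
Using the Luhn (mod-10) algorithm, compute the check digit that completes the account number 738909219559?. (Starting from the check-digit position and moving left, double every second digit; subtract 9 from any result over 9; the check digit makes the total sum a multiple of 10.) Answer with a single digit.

3

Partial digits right→left: 9 5 5 9 1 2 9 0 9 8 3 7
Double every second digit counting from the check-digit position (so the 1st, 3rd, 5th, ... of the partial from the right).
  doubled (with −9 where >9): 9 1 2 9 9 6 → sum 36
  kept as-is: 5 9 2 0 8 7 → sum 31
Total = 36 + 31 = 67.
Check digit = (10 − (67 mod 10)) mod 10 = 3.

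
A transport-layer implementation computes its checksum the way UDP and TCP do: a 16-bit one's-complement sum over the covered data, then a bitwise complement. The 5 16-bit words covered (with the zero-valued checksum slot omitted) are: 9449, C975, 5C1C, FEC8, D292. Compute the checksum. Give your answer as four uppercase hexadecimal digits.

74C8

One's-complement addition (fold any carry out of bit 15 back into bit 0):
  0x9449 + 0xC975 = 0x15DBE → wrap carry → 0x5DBF
  0x5DBF + 0x5C1C = 0x0B9DB
  0xB9DB + 0xFEC8 = 0x1B8A3 → wrap carry → 0xB8A4
  0xB8A4 + 0xD292 = 0x18B36 → wrap carry → 0x8B37
One's-complement sum = 0x8B37.
Checksum = ~0x8B37 & 0xFFFF = 0x74C8.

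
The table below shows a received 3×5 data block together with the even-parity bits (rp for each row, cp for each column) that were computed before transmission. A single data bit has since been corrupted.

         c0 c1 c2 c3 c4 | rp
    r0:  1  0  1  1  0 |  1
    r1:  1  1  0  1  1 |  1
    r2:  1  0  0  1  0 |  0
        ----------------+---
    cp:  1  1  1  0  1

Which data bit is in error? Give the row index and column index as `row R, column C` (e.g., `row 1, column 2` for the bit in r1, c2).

Recompute each row's even parity and compare to rp:
  r0: data parity 1, sent rp 1 → ok
  r1: data parity 0, sent rp 1 → mismatch
  r2: data parity 0, sent rp 0 → ok
Recompute each column's even parity and compare to cp:
  c0: data parity 1, sent cp 1 → ok
  c1: data parity 1, sent cp 1 → ok
  c2: data parity 1, sent cp 1 → ok
  c3: data parity 1, sent cp 0 → mismatch
  c4: data parity 1, sent cp 1 → ok
Exactly one row (r1) and one column (c3) fail → the flipped bit is at their intersection.

row 1, column 3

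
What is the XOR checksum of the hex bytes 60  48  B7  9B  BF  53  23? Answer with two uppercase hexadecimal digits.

XOR the bytes together:
  start with 0x60
  0x60 ⊕ 0x48 = 0x28
  0x28 ⊕ 0xB7 = 0x9F
  0x9F ⊕ 0x9B = 0x04
  0x04 ⊕ 0xBF = 0xBB
  0xBB ⊕ 0x53 = 0xE8
  0xE8 ⊕ 0x23 = 0xCB

CB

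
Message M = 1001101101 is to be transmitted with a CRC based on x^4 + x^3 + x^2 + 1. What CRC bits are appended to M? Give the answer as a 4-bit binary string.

Append 4 zeros: 10011011010000. Divide by 11101 (XOR where the leading bit is 1):
  pos 0: 10011 XOR 11101 = 01110
  pos 1: 11100 XOR 11101 = 00001
  pos 5: 11101 XOR 11101 = 00000
Remainder (last 4 bits) = 0000. This is the CRC / FCS.

0000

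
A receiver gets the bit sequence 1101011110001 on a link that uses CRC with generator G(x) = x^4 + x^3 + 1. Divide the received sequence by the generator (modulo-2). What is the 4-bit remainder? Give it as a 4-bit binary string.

0000

Modulo-2 division of 1101011110001 by 11001:
  pos 0: 11010 XOR 11001 = 00011
  pos 3: 11111 XOR 11001 = 00110
  pos 5: 11010 XOR 11001 = 00011
  pos 8: 11001 XOR 11001 = 00000
Remainder = 0000 (zero — the frame passes the CRC check).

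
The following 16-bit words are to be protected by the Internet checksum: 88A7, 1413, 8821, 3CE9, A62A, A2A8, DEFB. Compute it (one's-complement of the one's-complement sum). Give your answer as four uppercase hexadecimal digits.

One's-complement addition (fold any carry out of bit 15 back into bit 0):
  0x88A7 + 0x1413 = 0x09CBA
  0x9CBA + 0x8821 = 0x124DB → wrap carry → 0x24DC
  0x24DC + 0x3CE9 = 0x061C5
  0x61C5 + 0xA62A = 0x107EF → wrap carry → 0x07F0
  0x07F0 + 0xA2A8 = 0x0AA98
  0xAA98 + 0xDEFB = 0x18993 → wrap carry → 0x8994
One's-complement sum = 0x8994.
Checksum = ~0x8994 & 0xFFFF = 0x766B.

766B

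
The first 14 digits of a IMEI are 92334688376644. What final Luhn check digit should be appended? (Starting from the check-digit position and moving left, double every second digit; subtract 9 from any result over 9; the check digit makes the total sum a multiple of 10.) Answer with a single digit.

7

Partial digits right→left: 4 4 6 6 7 3 8 8 6 4 3 3 2 9
Double every second digit counting from the check-digit position (so the 1st, 3rd, 5th, ... of the partial from the right).
  doubled (with −9 where >9): 8 3 5 7 3 6 4 → sum 36
  kept as-is: 4 6 3 8 4 3 9 → sum 37
Total = 36 + 37 = 73.
Check digit = (10 − (73 mod 10)) mod 10 = 7.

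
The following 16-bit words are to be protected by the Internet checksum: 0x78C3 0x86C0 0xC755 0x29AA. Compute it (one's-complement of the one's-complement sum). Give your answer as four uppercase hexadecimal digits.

0F7C

One's-complement addition (fold any carry out of bit 15 back into bit 0):
  0x78C3 + 0x86C0 = 0x0FF83
  0xFF83 + 0xC755 = 0x1C6D8 → wrap carry → 0xC6D9
  0xC6D9 + 0x29AA = 0x0F083
One's-complement sum = 0xF083.
Checksum = ~0xF083 & 0xFFFF = 0x0F7C.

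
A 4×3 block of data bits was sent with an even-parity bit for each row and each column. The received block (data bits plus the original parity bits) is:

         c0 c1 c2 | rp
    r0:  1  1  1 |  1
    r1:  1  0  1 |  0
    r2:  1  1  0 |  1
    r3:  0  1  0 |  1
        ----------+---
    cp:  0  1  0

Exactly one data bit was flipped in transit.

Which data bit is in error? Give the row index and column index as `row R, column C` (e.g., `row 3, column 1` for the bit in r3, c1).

row 2, column 0

Recompute each row's even parity and compare to rp:
  r0: data parity 1, sent rp 1 → ok
  r1: data parity 0, sent rp 0 → ok
  r2: data parity 0, sent rp 1 → mismatch
  r3: data parity 1, sent rp 1 → ok
Recompute each column's even parity and compare to cp:
  c0: data parity 1, sent cp 0 → mismatch
  c1: data parity 1, sent cp 1 → ok
  c2: data parity 0, sent cp 0 → ok
Exactly one row (r2) and one column (c0) fail → the flipped bit is at their intersection.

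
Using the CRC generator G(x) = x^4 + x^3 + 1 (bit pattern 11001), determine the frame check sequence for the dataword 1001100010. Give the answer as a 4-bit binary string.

Append 4 zeros: 10011000100000. Divide by 11001 (XOR where the leading bit is 1):
  pos 0: 10011 XOR 11001 = 01010
  pos 1: 10100 XOR 11001 = 01101
  pos 2: 11010 XOR 11001 = 00011
  pos 5: 11010 XOR 11001 = 00011
  pos 8: 11000 XOR 11001 = 00001
Remainder (last 4 bits) = 0010. This is the CRC / FCS.

0010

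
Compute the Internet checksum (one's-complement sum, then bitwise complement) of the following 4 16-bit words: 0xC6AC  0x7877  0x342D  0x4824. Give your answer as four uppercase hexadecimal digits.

448A

One's-complement addition (fold any carry out of bit 15 back into bit 0):
  0xC6AC + 0x7877 = 0x13F23 → wrap carry → 0x3F24
  0x3F24 + 0x342D = 0x07351
  0x7351 + 0x4824 = 0x0BB75
One's-complement sum = 0xBB75.
Checksum = ~0xBB75 & 0xFFFF = 0x448A.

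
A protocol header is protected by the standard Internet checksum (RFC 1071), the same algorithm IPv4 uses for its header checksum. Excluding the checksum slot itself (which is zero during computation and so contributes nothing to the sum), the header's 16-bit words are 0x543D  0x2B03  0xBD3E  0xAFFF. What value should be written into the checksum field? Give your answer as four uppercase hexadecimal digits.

1381

One's-complement addition (fold any carry out of bit 15 back into bit 0):
  0x543D + 0x2B03 = 0x07F40
  0x7F40 + 0xBD3E = 0x13C7E → wrap carry → 0x3C7F
  0x3C7F + 0xAFFF = 0x0EC7E
One's-complement sum = 0xEC7E.
Checksum = ~0xEC7E & 0xFFFF = 0x1381.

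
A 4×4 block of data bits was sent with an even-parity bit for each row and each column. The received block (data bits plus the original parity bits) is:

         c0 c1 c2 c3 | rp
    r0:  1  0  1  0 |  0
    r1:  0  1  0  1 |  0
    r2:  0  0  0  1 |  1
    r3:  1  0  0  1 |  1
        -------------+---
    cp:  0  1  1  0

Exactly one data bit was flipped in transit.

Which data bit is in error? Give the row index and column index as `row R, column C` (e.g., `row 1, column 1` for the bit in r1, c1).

row 3, column 3

Recompute each row's even parity and compare to rp:
  r0: data parity 0, sent rp 0 → ok
  r1: data parity 0, sent rp 0 → ok
  r2: data parity 1, sent rp 1 → ok
  r3: data parity 0, sent rp 1 → mismatch
Recompute each column's even parity and compare to cp:
  c0: data parity 0, sent cp 0 → ok
  c1: data parity 1, sent cp 1 → ok
  c2: data parity 1, sent cp 1 → ok
  c3: data parity 1, sent cp 0 → mismatch
Exactly one row (r3) and one column (c3) fail → the flipped bit is at their intersection.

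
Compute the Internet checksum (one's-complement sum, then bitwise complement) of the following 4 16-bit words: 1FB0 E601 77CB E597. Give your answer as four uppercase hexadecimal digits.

9CEA

One's-complement addition (fold any carry out of bit 15 back into bit 0):
  0x1FB0 + 0xE601 = 0x105B1 → wrap carry → 0x05B2
  0x05B2 + 0x77CB = 0x07D7D
  0x7D7D + 0xE597 = 0x16314 → wrap carry → 0x6315
One's-complement sum = 0x6315.
Checksum = ~0x6315 & 0xFFFF = 0x9CEA.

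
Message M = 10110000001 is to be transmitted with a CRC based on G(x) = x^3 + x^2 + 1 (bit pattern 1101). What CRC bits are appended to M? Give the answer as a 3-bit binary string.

Append 3 zeros: 10110000001000. Divide by 1101 (XOR where the leading bit is 1):
  pos 0: 1011 XOR 1101 = 0110
  pos 1: 1100 XOR 1101 = 0001
  pos 4: 1000 XOR 1101 = 0101
  pos 5: 1010 XOR 1101 = 0111
  pos 6: 1110 XOR 1101 = 0011
  pos 8: 1110 XOR 1101 = 0011
  pos 10: 1100 XOR 1101 = 0001
Remainder (last 3 bits) = 001. This is the CRC / FCS.

001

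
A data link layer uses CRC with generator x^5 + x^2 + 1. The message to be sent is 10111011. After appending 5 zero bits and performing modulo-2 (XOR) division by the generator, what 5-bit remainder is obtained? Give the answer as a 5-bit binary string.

Append 5 zeros: 1011101100000. Divide by 100101 (XOR where the leading bit is 1):
  pos 0: 101110 XOR 100101 = 001011
  pos 2: 101111 XOR 100101 = 001010
  pos 4: 101000 XOR 100101 = 001101
  pos 6: 110100 XOR 100101 = 010001
  pos 7: 100010 XOR 100101 = 000111
Remainder (last 5 bits) = 00111. This is the CRC / FCS.

00111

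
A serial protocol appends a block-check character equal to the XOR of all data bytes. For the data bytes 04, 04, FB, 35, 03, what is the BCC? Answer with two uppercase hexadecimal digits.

XOR the bytes together:
  start with 0x04
  0x04 ⊕ 0x04 = 0x00
  0x00 ⊕ 0xFB = 0xFB
  0xFB ⊕ 0x35 = 0xCE
  0xCE ⊕ 0x03 = 0xCD

CD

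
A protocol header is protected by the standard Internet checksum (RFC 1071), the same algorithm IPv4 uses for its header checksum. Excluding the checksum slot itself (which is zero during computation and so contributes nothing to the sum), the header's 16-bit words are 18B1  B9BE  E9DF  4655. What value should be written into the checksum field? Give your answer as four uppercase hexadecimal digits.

One's-complement addition (fold any carry out of bit 15 back into bit 0):
  0x18B1 + 0xB9BE = 0x0D26F
  0xD26F + 0xE9DF = 0x1BC4E → wrap carry → 0xBC4F
  0xBC4F + 0x4655 = 0x102A4 → wrap carry → 0x02A5
One's-complement sum = 0x02A5.
Checksum = ~0x02A5 & 0xFFFF = 0xFD5A.

FD5A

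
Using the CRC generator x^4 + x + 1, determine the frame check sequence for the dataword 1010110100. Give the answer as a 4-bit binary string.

Append 4 zeros: 10101101000000. Divide by 10011 (XOR where the leading bit is 1):
  pos 0: 10101 XOR 10011 = 00110
  pos 2: 11010 XOR 10011 = 01001
  pos 3: 10011 XOR 10011 = 00000
Remainder (last 4 bits) = 0000. This is the CRC / FCS.

0000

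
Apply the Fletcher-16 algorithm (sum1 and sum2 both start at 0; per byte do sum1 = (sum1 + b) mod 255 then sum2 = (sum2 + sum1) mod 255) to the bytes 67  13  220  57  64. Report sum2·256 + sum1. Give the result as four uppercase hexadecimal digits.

Running sums (mod 255):
  after byte 0 (67): sum1=67, sum2=67
  after byte 1 (13): sum1=80, sum2=147
  after byte 2 (220): sum1=45, sum2=192
  after byte 3 (57): sum1=102, sum2=39
  after byte 4 (64): sum1=166, sum2=205
Checksum = sum2·256 + sum1 = 205·256 + 166 = 52646 = 0xCDA6.

CDA6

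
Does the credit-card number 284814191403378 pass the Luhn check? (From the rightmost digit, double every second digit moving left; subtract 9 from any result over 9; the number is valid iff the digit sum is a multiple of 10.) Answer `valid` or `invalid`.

valid

From the right, keep odd positions and double even positions (subtract 9 from any doubled value over 9):
  doubled (positions 2,4,...): 5 6 8 9 8 7 7 → sum 50
  kept (positions 1,3,...): 8 3 0 1 1 1 4 2 → sum 20
Total = 70.
70 mod 10 = 0, so the number is valid.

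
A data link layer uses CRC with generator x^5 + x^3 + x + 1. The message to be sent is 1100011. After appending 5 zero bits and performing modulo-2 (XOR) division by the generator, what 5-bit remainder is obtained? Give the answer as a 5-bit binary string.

Append 5 zeros: 110001100000. Divide by 101011 (XOR where the leading bit is 1):
  pos 0: 110001 XOR 101011 = 011010
  pos 1: 110101 XOR 101011 = 011110
  pos 2: 111100 XOR 101011 = 010111
  pos 3: 101110 XOR 101011 = 000101
  pos 6: 101000 XOR 101011 = 000011
Remainder (last 5 bits) = 00011. This is the CRC / FCS.

00011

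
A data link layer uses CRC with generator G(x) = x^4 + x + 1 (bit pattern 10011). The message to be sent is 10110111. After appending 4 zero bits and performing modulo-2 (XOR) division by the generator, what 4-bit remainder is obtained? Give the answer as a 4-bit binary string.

1000

Append 4 zeros: 101101110000. Divide by 10011 (XOR where the leading bit is 1):
  pos 0: 10110 XOR 10011 = 00101
  pos 2: 10111 XOR 10011 = 00100
  pos 4: 10010 XOR 10011 = 00001
Remainder (last 4 bits) = 1000. This is the CRC / FCS.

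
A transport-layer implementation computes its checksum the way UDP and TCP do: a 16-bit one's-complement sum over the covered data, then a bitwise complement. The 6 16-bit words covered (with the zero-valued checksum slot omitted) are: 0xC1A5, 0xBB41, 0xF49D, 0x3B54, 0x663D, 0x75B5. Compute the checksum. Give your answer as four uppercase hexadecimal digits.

7733

One's-complement addition (fold any carry out of bit 15 back into bit 0):
  0xC1A5 + 0xBB41 = 0x17CE6 → wrap carry → 0x7CE7
  0x7CE7 + 0xF49D = 0x17184 → wrap carry → 0x7185
  0x7185 + 0x3B54 = 0x0ACD9
  0xACD9 + 0x663D = 0x11316 → wrap carry → 0x1317
  0x1317 + 0x75B5 = 0x088CC
One's-complement sum = 0x88CC.
Checksum = ~0x88CC & 0xFFFF = 0x7733.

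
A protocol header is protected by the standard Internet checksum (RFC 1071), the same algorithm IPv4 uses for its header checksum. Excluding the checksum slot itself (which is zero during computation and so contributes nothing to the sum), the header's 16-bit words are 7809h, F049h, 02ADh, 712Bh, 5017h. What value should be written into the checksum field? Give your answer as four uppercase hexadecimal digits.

D3BC

One's-complement addition (fold any carry out of bit 15 back into bit 0):
  0x7809 + 0xF049 = 0x16852 → wrap carry → 0x6853
  0x6853 + 0x02AD = 0x06B00
  0x6B00 + 0x712B = 0x0DC2B
  0xDC2B + 0x5017 = 0x12C42 → wrap carry → 0x2C43
One's-complement sum = 0x2C43.
Checksum = ~0x2C43 & 0xFFFF = 0xD3BC.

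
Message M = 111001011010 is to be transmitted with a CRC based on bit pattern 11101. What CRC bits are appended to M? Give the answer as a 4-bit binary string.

0001

Append 4 zeros: 1110010110100000. Divide by 11101 (XOR where the leading bit is 1):
  pos 0: 11100 XOR 11101 = 00001
  pos 4: 11011 XOR 11101 = 00110
  pos 6: 11001 XOR 11101 = 00100
  pos 8: 10000 XOR 11101 = 01101
  pos 9: 11010 XOR 11101 = 00111
  pos 11: 11100 XOR 11101 = 00001
Remainder (last 4 bits) = 0001. This is the CRC / FCS.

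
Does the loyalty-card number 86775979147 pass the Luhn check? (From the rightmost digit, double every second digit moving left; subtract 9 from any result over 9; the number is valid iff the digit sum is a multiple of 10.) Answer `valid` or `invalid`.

From the right, keep odd positions and double even positions (subtract 9 from any doubled value over 9):
  doubled (positions 2,4,...): 8 9 9 5 3 → sum 34
  kept (positions 1,3,...): 7 1 7 5 7 8 → sum 35
Total = 69.
69 mod 10 = 9, so the number is invalid.

invalid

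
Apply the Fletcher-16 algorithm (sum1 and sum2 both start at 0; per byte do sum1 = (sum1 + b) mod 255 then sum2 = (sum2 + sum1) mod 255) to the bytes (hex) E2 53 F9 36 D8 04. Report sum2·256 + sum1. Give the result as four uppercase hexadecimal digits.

3243

Running sums (mod 255):
  after byte 0 (E2): sum1=226, sum2=226
  after byte 1 (53): sum1=54, sum2=25
  after byte 2 (F9): sum1=48, sum2=73
  after byte 3 (36): sum1=102, sum2=175
  after byte 4 (D8): sum1=63, sum2=238
  after byte 5 (04): sum1=67, sum2=50
Checksum = sum2·256 + sum1 = 50·256 + 67 = 12867 = 0x3243.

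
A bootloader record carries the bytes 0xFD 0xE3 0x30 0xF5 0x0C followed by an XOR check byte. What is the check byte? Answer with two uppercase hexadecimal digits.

XOR the bytes together:
  start with 0xFD
  0xFD ⊕ 0xE3 = 0x1E
  0x1E ⊕ 0x30 = 0x2E
  0x2E ⊕ 0xF5 = 0xDB
  0xDB ⊕ 0x0C = 0xD7

D7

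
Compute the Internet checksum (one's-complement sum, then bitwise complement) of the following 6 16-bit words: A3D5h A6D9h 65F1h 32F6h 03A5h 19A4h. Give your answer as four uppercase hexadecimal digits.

One's-complement addition (fold any carry out of bit 15 back into bit 0):
  0xA3D5 + 0xA6D9 = 0x14AAE → wrap carry → 0x4AAF
  0x4AAF + 0x65F1 = 0x0B0A0
  0xB0A0 + 0x32F6 = 0x0E396
  0xE396 + 0x03A5 = 0x0E73B
  0xE73B + 0x19A4 = 0x100DF → wrap carry → 0x00E0
One's-complement sum = 0x00E0.
Checksum = ~0x00E0 & 0xFFFF = 0xFF1F.

FF1F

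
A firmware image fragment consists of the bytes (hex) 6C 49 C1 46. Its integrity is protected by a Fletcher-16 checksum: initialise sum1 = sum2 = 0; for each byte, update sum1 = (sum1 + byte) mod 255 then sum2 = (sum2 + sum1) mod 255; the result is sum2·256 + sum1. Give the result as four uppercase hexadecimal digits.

Running sums (mod 255):
  after byte 0 (6C): sum1=108, sum2=108
  after byte 1 (49): sum1=181, sum2=34
  after byte 2 (C1): sum1=119, sum2=153
  after byte 3 (46): sum1=189, sum2=87
Checksum = sum2·256 + sum1 = 87·256 + 189 = 22461 = 0x57BD.

57BD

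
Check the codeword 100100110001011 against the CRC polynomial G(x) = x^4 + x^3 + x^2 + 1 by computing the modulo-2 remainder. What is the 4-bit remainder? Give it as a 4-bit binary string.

0100

Modulo-2 division of 100100110001011 by 11101:
  pos 0: 10010 XOR 11101 = 01111
  pos 1: 11110 XOR 11101 = 00011
  pos 4: 11110 XOR 11101 = 00011
  pos 7: 11001 XOR 11101 = 00100
  pos 9: 10001 XOR 11101 = 01100
  pos 10: 11001 XOR 11101 = 00100
Remainder = 0100 (nonzero — an error is detected).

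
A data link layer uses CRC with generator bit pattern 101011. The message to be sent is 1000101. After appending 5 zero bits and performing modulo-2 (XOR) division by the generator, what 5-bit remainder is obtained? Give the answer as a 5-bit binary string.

00001

Append 5 zeros: 100010100000. Divide by 101011 (XOR where the leading bit is 1):
  pos 0: 100010 XOR 101011 = 001001
  pos 2: 100110 XOR 101011 = 001101
  pos 4: 110100 XOR 101011 = 011111
  pos 5: 111110 XOR 101011 = 010101
  pos 6: 101010 XOR 101011 = 000001
Remainder (last 5 bits) = 00001. This is the CRC / FCS.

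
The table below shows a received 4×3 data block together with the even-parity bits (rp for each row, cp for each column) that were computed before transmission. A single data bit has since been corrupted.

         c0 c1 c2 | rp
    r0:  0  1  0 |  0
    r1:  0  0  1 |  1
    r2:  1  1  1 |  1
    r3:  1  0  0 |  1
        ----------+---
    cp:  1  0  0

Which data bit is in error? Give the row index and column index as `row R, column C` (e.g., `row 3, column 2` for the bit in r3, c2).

Recompute each row's even parity and compare to rp:
  r0: data parity 1, sent rp 0 → mismatch
  r1: data parity 1, sent rp 1 → ok
  r2: data parity 1, sent rp 1 → ok
  r3: data parity 1, sent rp 1 → ok
Recompute each column's even parity and compare to cp:
  c0: data parity 0, sent cp 1 → mismatch
  c1: data parity 0, sent cp 0 → ok
  c2: data parity 0, sent cp 0 → ok
Exactly one row (r0) and one column (c0) fail → the flipped bit is at their intersection.

row 0, column 0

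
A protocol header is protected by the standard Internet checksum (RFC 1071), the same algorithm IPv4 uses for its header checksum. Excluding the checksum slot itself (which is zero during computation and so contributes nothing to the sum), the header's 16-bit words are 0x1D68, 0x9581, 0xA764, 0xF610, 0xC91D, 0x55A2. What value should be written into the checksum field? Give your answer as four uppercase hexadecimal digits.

90E0

One's-complement addition (fold any carry out of bit 15 back into bit 0):
  0x1D68 + 0x9581 = 0x0B2E9
  0xB2E9 + 0xA764 = 0x15A4D → wrap carry → 0x5A4E
  0x5A4E + 0xF610 = 0x1505E → wrap carry → 0x505F
  0x505F + 0xC91D = 0x1197C → wrap carry → 0x197D
  0x197D + 0x55A2 = 0x06F1F
One's-complement sum = 0x6F1F.
Checksum = ~0x6F1F & 0xFFFF = 0x90E0.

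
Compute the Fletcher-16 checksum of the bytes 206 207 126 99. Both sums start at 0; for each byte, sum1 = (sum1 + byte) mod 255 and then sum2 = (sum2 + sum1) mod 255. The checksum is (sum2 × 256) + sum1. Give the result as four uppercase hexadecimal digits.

0B80

Running sums (mod 255):
  after byte 0 (206): sum1=206, sum2=206
  after byte 1 (207): sum1=158, sum2=109
  after byte 2 (126): sum1=29, sum2=138
  after byte 3 (99): sum1=128, sum2=11
Checksum = sum2·256 + sum1 = 11·256 + 128 = 2944 = 0x0B80.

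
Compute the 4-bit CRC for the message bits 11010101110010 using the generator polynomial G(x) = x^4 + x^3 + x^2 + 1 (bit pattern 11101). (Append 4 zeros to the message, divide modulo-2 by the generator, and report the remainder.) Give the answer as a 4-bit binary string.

Append 4 zeros: 110101011100100000. Divide by 11101 (XOR where the leading bit is 1):
  pos 0: 11010 XOR 11101 = 00111
  pos 2: 11110 XOR 11101 = 00011
  pos 5: 11111 XOR 11101 = 00010
  pos 8: 10001 XOR 11101 = 01100
  pos 9: 11000 XOR 11101 = 00101
  pos 11: 10100 XOR 11101 = 01001
  pos 12: 10010 XOR 11101 = 01111
  pos 13: 11110 XOR 11101 = 00011
Remainder (last 4 bits) = 0011. This is the CRC / FCS.

0011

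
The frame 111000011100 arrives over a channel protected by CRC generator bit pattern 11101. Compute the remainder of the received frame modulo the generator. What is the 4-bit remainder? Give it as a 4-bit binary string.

Modulo-2 division of 111000011100 by 11101:
  pos 0: 11100 XOR 11101 = 00001
  pos 4: 10011 XOR 11101 = 01110
  pos 5: 11101 XOR 11101 = 00000
Remainder = 0000 (zero — the frame passes the CRC check).

0000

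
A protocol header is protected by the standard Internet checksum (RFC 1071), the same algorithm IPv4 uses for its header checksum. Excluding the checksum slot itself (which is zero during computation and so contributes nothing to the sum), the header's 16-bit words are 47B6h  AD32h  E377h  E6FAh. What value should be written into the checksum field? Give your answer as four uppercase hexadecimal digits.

One's-complement addition (fold any carry out of bit 15 back into bit 0):
  0x47B6 + 0xAD32 = 0x0F4E8
  0xF4E8 + 0xE377 = 0x1D85F → wrap carry → 0xD860
  0xD860 + 0xE6FA = 0x1BF5A → wrap carry → 0xBF5B
One's-complement sum = 0xBF5B.
Checksum = ~0xBF5B & 0xFFFF = 0x40A4.

40A4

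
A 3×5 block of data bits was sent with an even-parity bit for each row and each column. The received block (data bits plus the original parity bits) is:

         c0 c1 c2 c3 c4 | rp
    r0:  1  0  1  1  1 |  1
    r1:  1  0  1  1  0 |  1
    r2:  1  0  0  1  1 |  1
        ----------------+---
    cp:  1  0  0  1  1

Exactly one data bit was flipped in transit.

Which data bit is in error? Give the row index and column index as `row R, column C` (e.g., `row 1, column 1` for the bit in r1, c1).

Recompute each row's even parity and compare to rp:
  r0: data parity 0, sent rp 1 → mismatch
  r1: data parity 1, sent rp 1 → ok
  r2: data parity 1, sent rp 1 → ok
Recompute each column's even parity and compare to cp:
  c0: data parity 1, sent cp 1 → ok
  c1: data parity 0, sent cp 0 → ok
  c2: data parity 0, sent cp 0 → ok
  c3: data parity 1, sent cp 1 → ok
  c4: data parity 0, sent cp 1 → mismatch
Exactly one row (r0) and one column (c4) fail → the flipped bit is at their intersection.

row 0, column 4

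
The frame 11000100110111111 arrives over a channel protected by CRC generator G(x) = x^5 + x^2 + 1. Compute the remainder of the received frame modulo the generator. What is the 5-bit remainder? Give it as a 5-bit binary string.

Modulo-2 division of 11000100110111111 by 100101:
  pos 0: 110001 XOR 100101 = 010100
  pos 1: 101000 XOR 100101 = 001101
  pos 3: 110101 XOR 100101 = 010000
  pos 4: 100001 XOR 100101 = 000100
  pos 7: 100011 XOR 100101 = 000110
  pos 10: 110111 XOR 100101 = 010010
  pos 11: 100101 XOR 100101 = 000000
Remainder = 00000 (zero — the frame passes the CRC check).

00000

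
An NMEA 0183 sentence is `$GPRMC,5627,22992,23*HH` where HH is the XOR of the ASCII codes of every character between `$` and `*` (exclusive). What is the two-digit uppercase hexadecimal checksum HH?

52

XOR the ASCII codes of the payload characters:
  'G' = 0x47 → acc = 0x47
  'P' = 0x50 → acc = 0x17
  'R' = 0x52 → acc = 0x45
  'M' = 0x4D → acc = 0x08
  'C' = 0x43 → acc = 0x4B
  ',' = 0x2C → acc = 0x67
  '5' = 0x35 → acc = 0x52
  '6' = 0x36 → acc = 0x64
  '2' = 0x32 → acc = 0x56
  '7' = 0x37 → acc = 0x61
  ',' = 0x2C → acc = 0x4D
  '2' = 0x32 → acc = 0x7F
  '2' = 0x32 → acc = 0x4D
  '9' = 0x39 → acc = 0x74
  '9' = 0x39 → acc = 0x4D
  '2' = 0x32 → acc = 0x7F
  ',' = 0x2C → acc = 0x53
  '2' = 0x32 → acc = 0x61
  '3' = 0x33 → acc = 0x52
Checksum = 0x52.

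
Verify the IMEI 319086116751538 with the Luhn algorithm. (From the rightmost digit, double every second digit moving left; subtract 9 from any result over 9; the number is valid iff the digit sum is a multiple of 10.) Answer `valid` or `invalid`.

From the right, keep odd positions and double even positions (subtract 9 from any doubled value over 9):
  doubled (positions 2,4,...): 6 2 5 2 3 0 2 → sum 20
  kept (positions 1,3,...): 8 5 5 6 1 8 9 3 → sum 45
Total = 65.
65 mod 10 = 5, so the number is invalid.

invalid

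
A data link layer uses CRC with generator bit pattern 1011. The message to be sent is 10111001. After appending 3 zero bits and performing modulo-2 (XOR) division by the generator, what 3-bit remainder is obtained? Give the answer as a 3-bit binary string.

Append 3 zeros: 10111001000. Divide by 1011 (XOR where the leading bit is 1):
  pos 0: 1011 XOR 1011 = 0000
  pos 4: 1001 XOR 1011 = 0010
  pos 6: 1000 XOR 1011 = 0011
Remainder (last 3 bits) = 110. This is the CRC / FCS.

110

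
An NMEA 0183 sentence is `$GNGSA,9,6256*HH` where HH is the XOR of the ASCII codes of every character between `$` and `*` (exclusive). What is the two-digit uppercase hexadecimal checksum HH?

62

XOR the ASCII codes of the payload characters:
  'G' = 0x47 → acc = 0x47
  'N' = 0x4E → acc = 0x09
  'G' = 0x47 → acc = 0x4E
  'S' = 0x53 → acc = 0x1D
  'A' = 0x41 → acc = 0x5C
  ',' = 0x2C → acc = 0x70
  '9' = 0x39 → acc = 0x49
  ',' = 0x2C → acc = 0x65
  '6' = 0x36 → acc = 0x53
  '2' = 0x32 → acc = 0x61
  '5' = 0x35 → acc = 0x54
  '6' = 0x36 → acc = 0x62
Checksum = 0x62.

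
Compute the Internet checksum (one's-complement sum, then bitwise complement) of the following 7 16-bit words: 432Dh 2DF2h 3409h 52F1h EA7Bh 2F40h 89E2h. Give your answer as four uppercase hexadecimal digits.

One's-complement addition (fold any carry out of bit 15 back into bit 0):
  0x432D + 0x2DF2 = 0x0711F
  0x711F + 0x3409 = 0x0A528
  0xA528 + 0x52F1 = 0x0F819
  0xF819 + 0xEA7B = 0x1E294 → wrap carry → 0xE295
  0xE295 + 0x2F40 = 0x111D5 → wrap carry → 0x11D6
  0x11D6 + 0x89E2 = 0x09BB8
One's-complement sum = 0x9BB8.
Checksum = ~0x9BB8 & 0xFFFF = 0x6447.

6447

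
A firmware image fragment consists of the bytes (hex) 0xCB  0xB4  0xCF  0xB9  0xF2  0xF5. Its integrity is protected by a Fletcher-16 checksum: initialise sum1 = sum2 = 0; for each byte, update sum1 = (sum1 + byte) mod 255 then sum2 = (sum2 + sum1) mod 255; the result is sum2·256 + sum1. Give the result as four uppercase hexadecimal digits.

Running sums (mod 255):
  after byte 0 (0xCB): sum1=203, sum2=203
  after byte 1 (0xB4): sum1=128, sum2=76
  after byte 2 (0xCF): sum1=80, sum2=156
  after byte 3 (0xB9): sum1=10, sum2=166
  after byte 4 (0xF2): sum1=252, sum2=163
  after byte 5 (0xF5): sum1=242, sum2=150
Checksum = sum2·256 + sum1 = 150·256 + 242 = 38642 = 0x96F2.

96F2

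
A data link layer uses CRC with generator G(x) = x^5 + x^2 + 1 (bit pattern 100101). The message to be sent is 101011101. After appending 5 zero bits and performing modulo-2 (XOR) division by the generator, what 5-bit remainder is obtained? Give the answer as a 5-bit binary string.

11101

Append 5 zeros: 10101110100000. Divide by 100101 (XOR where the leading bit is 1):
  pos 0: 101011 XOR 100101 = 001110
  pos 2: 111010 XOR 100101 = 011111
  pos 3: 111111 XOR 100101 = 011010
  pos 4: 110100 XOR 100101 = 010001
  pos 5: 100010 XOR 100101 = 000111
  pos 8: 111000 XOR 100101 = 011101
Remainder (last 5 bits) = 11101. This is the CRC / FCS.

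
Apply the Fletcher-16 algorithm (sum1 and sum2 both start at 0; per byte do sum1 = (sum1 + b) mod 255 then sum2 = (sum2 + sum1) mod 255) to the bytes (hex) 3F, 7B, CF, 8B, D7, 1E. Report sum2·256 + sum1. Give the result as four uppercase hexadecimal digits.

Running sums (mod 255):
  after byte 0 (3F): sum1=63, sum2=63
  after byte 1 (7B): sum1=186, sum2=249
  after byte 2 (CF): sum1=138, sum2=132
  after byte 3 (8B): sum1=22, sum2=154
  after byte 4 (D7): sum1=237, sum2=136
  after byte 5 (1E): sum1=12, sum2=148
Checksum = sum2·256 + sum1 = 148·256 + 12 = 37900 = 0x940C.

940C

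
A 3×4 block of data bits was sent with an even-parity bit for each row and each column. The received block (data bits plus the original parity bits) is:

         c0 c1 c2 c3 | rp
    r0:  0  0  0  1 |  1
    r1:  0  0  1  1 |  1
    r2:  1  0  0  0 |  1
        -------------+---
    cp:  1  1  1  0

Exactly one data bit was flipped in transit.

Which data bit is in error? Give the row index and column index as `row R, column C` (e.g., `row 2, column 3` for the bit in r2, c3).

row 1, column 1

Recompute each row's even parity and compare to rp:
  r0: data parity 1, sent rp 1 → ok
  r1: data parity 0, sent rp 1 → mismatch
  r2: data parity 1, sent rp 1 → ok
Recompute each column's even parity and compare to cp:
  c0: data parity 1, sent cp 1 → ok
  c1: data parity 0, sent cp 1 → mismatch
  c2: data parity 1, sent cp 1 → ok
  c3: data parity 0, sent cp 0 → ok
Exactly one row (r1) and one column (c1) fail → the flipped bit is at their intersection.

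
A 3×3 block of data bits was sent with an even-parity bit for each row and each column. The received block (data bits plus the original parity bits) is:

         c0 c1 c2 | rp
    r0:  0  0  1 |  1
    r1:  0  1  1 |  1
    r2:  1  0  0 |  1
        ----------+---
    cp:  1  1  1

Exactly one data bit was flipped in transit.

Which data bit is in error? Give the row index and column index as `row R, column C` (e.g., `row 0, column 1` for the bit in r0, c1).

row 1, column 2

Recompute each row's even parity and compare to rp:
  r0: data parity 1, sent rp 1 → ok
  r1: data parity 0, sent rp 1 → mismatch
  r2: data parity 1, sent rp 1 → ok
Recompute each column's even parity and compare to cp:
  c0: data parity 1, sent cp 1 → ok
  c1: data parity 1, sent cp 1 → ok
  c2: data parity 0, sent cp 1 → mismatch
Exactly one row (r1) and one column (c2) fail → the flipped bit is at their intersection.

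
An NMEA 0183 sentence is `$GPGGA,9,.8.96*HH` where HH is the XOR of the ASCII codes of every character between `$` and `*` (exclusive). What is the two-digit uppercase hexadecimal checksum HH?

58

XOR the ASCII codes of the payload characters:
  'G' = 0x47 → acc = 0x47
  'P' = 0x50 → acc = 0x17
  'G' = 0x47 → acc = 0x50
  'G' = 0x47 → acc = 0x17
  'A' = 0x41 → acc = 0x56
  ',' = 0x2C → acc = 0x7A
  '9' = 0x39 → acc = 0x43
  ',' = 0x2C → acc = 0x6F
  '.' = 0x2E → acc = 0x41
  '8' = 0x38 → acc = 0x79
  '.' = 0x2E → acc = 0x57
  '9' = 0x39 → acc = 0x6E
  '6' = 0x36 → acc = 0x58
Checksum = 0x58.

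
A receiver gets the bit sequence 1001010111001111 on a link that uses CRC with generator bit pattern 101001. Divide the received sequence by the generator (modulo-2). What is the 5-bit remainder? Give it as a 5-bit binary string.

00001

Modulo-2 division of 1001010111001111 by 101001:
  pos 0: 100101 XOR 101001 = 001100
  pos 2: 110001 XOR 101001 = 011000
  pos 3: 110001 XOR 101001 = 011000
  pos 4: 110001 XOR 101001 = 011000
  pos 5: 110000 XOR 101001 = 011001
  pos 6: 110010 XOR 101001 = 011011
  pos 7: 110111 XOR 101001 = 011110
  pos 8: 111101 XOR 101001 = 010100
  pos 9: 101001 XOR 101001 = 000000
Remainder = 00001 (nonzero — an error is detected).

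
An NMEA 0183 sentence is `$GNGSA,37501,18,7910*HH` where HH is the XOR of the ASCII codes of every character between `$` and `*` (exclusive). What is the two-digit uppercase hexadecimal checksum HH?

46

XOR the ASCII codes of the payload characters:
  'G' = 0x47 → acc = 0x47
  'N' = 0x4E → acc = 0x09
  'G' = 0x47 → acc = 0x4E
  'S' = 0x53 → acc = 0x1D
  'A' = 0x41 → acc = 0x5C
  ',' = 0x2C → acc = 0x70
  '3' = 0x33 → acc = 0x43
  '7' = 0x37 → acc = 0x74
  '5' = 0x35 → acc = 0x41
  '0' = 0x30 → acc = 0x71
  '1' = 0x31 → acc = 0x40
  ',' = 0x2C → acc = 0x6C
  '1' = 0x31 → acc = 0x5D
  '8' = 0x38 → acc = 0x65
  ',' = 0x2C → acc = 0x49
  '7' = 0x37 → acc = 0x7E
  '9' = 0x39 → acc = 0x47
  '1' = 0x31 → acc = 0x76
  '0' = 0x30 → acc = 0x46
Checksum = 0x46.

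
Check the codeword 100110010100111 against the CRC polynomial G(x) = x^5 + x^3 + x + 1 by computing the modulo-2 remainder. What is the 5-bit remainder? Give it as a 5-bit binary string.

Modulo-2 division of 100110010100111 by 101011:
  pos 0: 100110 XOR 101011 = 001101
  pos 2: 110101 XOR 101011 = 011110
  pos 3: 111100 XOR 101011 = 010111
  pos 4: 101111 XOR 101011 = 000100
  pos 7: 100001 XOR 101011 = 001010
  pos 9: 101011 XOR 101011 = 000000
Remainder = 00000 (zero — the frame passes the CRC check).

00000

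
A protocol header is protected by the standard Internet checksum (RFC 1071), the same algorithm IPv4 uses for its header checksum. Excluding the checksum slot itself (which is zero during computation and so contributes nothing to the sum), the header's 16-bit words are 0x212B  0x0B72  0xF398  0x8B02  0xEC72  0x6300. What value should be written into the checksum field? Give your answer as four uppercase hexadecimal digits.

0554

One's-complement addition (fold any carry out of bit 15 back into bit 0):
  0x212B + 0x0B72 = 0x02C9D
  0x2C9D + 0xF398 = 0x12035 → wrap carry → 0x2036
  0x2036 + 0x8B02 = 0x0AB38
  0xAB38 + 0xEC72 = 0x197AA → wrap carry → 0x97AB
  0x97AB + 0x6300 = 0x0FAAB
One's-complement sum = 0xFAAB.
Checksum = ~0xFAAB & 0xFFFF = 0x0554.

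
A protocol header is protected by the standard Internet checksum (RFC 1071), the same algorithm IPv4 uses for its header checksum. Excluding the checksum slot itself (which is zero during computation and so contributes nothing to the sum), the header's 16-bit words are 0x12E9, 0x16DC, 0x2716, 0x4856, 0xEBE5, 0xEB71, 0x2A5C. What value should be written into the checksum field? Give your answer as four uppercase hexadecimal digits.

651A

One's-complement addition (fold any carry out of bit 15 back into bit 0):
  0x12E9 + 0x16DC = 0x029C5
  0x29C5 + 0x2716 = 0x050DB
  0x50DB + 0x4856 = 0x09931
  0x9931 + 0xEBE5 = 0x18516 → wrap carry → 0x8517
  0x8517 + 0xEB71 = 0x17088 → wrap carry → 0x7089
  0x7089 + 0x2A5C = 0x09AE5
One's-complement sum = 0x9AE5.
Checksum = ~0x9AE5 & 0xFFFF = 0x651A.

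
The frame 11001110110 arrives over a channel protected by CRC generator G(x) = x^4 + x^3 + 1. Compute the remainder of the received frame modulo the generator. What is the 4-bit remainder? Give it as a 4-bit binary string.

0100

Modulo-2 division of 11001110110 by 11001:
  pos 0: 11001 XOR 11001 = 00000
  pos 5: 11011 XOR 11001 = 00010
Remainder = 0100 (nonzero — an error is detected).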